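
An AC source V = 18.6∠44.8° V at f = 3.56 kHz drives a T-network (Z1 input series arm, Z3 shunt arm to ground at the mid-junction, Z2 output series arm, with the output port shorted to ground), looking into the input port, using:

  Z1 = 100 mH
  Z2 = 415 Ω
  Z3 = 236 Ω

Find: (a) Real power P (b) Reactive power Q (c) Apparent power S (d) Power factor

Step 1 — Angular frequency: ω = 2π·f = 2π·3560 = 2.237e+04 rad/s.
Step 2 — Component impedances:
  Z1: Z = jωL = j·2.237e+04·0.1 = 0 + j2237 Ω
  Z2: Z = R = 415 Ω
  Z3: Z = R = 236 Ω
Step 3 — With the output port shorted to ground, the output series arm Z2 runs from the junction to ground; the shunt arm Z3 also runs from the junction to ground. They appear in parallel: Z3 || Z2 = 150.4 Ω.
Step 4 — Series with input arm Z1: Z_in = Z1 + (Z3 || Z2) = 150.4 + j2237 Ω = 2242∠86.2° Ω.
Step 5 — Source phasor: V = 18.6∠44.8° V = 13.2 + j13.11 V.
Step 6 — Current: I = V / Z = 0.006228 - j0.005481 A = 0.008297∠-41.4° A.
Step 7 — Complex power: S = V·I* = 0.01036 + j0.154 VA.
Step 8 — Real power: P = Re(S) = 0.01036 W.
Step 9 — Reactive power: Q = Im(S) = 0.154 VAR.
Step 10 — Apparent power: |S| = 0.1543 VA.
Step 11 — Power factor: PF = P/|S| = 0.06711 (lagging).

(a) P = 0.01036 W  (b) Q = 0.154 VAR  (c) S = 0.1543 VA  (d) PF = 0.06711 (lagging)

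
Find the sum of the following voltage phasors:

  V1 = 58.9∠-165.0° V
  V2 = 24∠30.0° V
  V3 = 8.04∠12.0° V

Step 1 — Convert each phasor to rectangular form:
  V1 = 58.9·(cos(-165.0°) + j·sin(-165.0°)) = -56.89 - j15.24 V
  V2 = 24·(cos(30.0°) + j·sin(30.0°)) = 20.78 + j12 V
  V3 = 8.04·(cos(12.0°) + j·sin(12.0°)) = 7.864 + j1.672 V
Step 2 — Sum components: V_total = -28.24 - j1.573 V.
Step 3 — Convert to polar: |V_total| = 28.29 V, ∠V_total = -176.8°.

V_total = 28.29∠-176.8° V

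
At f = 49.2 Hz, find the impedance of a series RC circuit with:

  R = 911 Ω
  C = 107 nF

Step 1 — Angular frequency: ω = 2π·f = 2π·49.2 = 309.1 rad/s.
Step 2 — Component impedances:
  R: Z = R = 911 Ω
  C: Z = 1/(jωC) = -j/(ω·C) = 0 - j3.023e+04 Ω
Step 3 — Series combination: Z_total = R + C = 911 - j3.023e+04 Ω = 3.025e+04∠-88.3° Ω.

Z = 911 - j3.023e+04 Ω = 3.025e+04∠-88.3° Ω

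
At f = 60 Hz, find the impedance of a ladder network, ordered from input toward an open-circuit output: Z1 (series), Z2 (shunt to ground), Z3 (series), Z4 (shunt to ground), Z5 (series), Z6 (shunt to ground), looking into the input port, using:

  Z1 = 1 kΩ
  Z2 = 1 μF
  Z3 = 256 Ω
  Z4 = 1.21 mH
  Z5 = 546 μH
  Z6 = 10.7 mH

Step 1 — Angular frequency: ω = 2π·f = 2π·60 = 377 rad/s.
Step 2 — Component impedances:
  Z1: Z = R = 1000 Ω
  Z2: Z = 1/(jωC) = -j/(ω·C) = 0 - j2653 Ω
  Z3: Z = R = 256 Ω
  Z4: Z = jωL = j·377·0.00121 = 0 + j0.4562 Ω
  Z5: Z = jωL = j·377·0.000546 = 0 + j0.2058 Ω
  Z6: Z = jωL = j·377·0.0107 = 0 + j4.034 Ω
Step 3 — Ladder network (open output): work backward from the far end, alternating series and parallel combinations. Z_in = 1254 - j24.08 Ω = 1254∠-1.1° Ω.

Z = 1254 - j24.08 Ω = 1254∠-1.1° Ω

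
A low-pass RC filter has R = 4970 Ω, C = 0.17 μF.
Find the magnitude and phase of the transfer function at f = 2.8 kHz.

Step 1 — Angular frequency: ω = 2π·2800 = 1.759e+04 rad/s.
Step 2 — Transfer function: H(jω) = 1/(1 + jωRC).
Step 3 — Denominator: 1 + jωRC = 1 + j·1.759e+04·4970·1.7e-07 = 1 + j14.86.
Step 4 — H = 0.004506 - j0.06697.
Step 5 — Magnitude: |H| = 0.06712 (-23.5 dB); phase: φ = -86.2°.

|H| = 0.06712 (-23.5 dB), φ = -86.2°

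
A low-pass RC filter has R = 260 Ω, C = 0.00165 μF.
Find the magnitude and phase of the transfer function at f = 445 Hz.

Step 1 — Angular frequency: ω = 2π·445 = 2796 rad/s.
Step 2 — Transfer function: H(jω) = 1/(1 + jωRC).
Step 3 — Denominator: 1 + jωRC = 1 + j·2796·260·1.65e-09 = 1 + j0.001199.
Step 4 — H = 1 - j0.001199.
Step 5 — Magnitude: |H| = 1 (-0.0 dB); phase: φ = -0.1°.

|H| = 1 (-0.0 dB), φ = -0.1°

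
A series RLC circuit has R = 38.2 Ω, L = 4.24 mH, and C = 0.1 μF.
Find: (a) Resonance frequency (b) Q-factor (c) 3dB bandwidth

Step 1 — Resonance: ω₀ = 1/√(LC) = 1/√(0.00424·1e-07) = 4.856e+04 rad/s.
Step 2 — f₀ = ω₀/(2π) = 7729 Hz.
Step 3 — Series Q: Q = ω₀L/R = 4.856e+04·0.00424/38.2 = 5.39.
Step 4 — Bandwidth: Δω = ω₀/Q = 9009 rad/s; BW = Δω/(2π) = 1434 Hz.

(a) f₀ = 7729 Hz  (b) Q = 5.39  (c) BW = 1434 Hz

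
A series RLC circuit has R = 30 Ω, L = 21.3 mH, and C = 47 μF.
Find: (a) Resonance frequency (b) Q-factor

Step 1 — Resonance condition Im(Z)=0 gives ω₀ = 1/√(LC).
Step 2 — ω₀ = 1/√(0.0213·4.7e-05) = 999.5 rad/s.
Step 3 — f₀ = ω₀/(2π) = 159.1 Hz.
Step 4 — Series Q: Q = ω₀L/R = 999.5·0.0213/30 = 0.7096.

(a) f₀ = 159.1 Hz  (b) Q = 0.7096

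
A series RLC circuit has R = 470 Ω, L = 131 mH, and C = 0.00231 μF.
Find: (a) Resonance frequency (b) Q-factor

Step 1 — Resonance condition Im(Z)=0 gives ω₀ = 1/√(LC).
Step 2 — ω₀ = 1/√(0.131·2.31e-09) = 5.749e+04 rad/s.
Step 3 — f₀ = ω₀/(2π) = 9149 Hz.
Step 4 — Series Q: Q = ω₀L/R = 5.749e+04·0.131/470 = 16.02.

(a) f₀ = 9149 Hz  (b) Q = 16.02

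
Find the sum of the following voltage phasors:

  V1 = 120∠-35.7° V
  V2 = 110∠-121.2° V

Step 1 — Convert each phasor to rectangular form:
  V1 = 120·(cos(-35.7°) + j·sin(-35.7°)) = 97.45 - j70.02 V
  V2 = 110·(cos(-121.2°) + j·sin(-121.2°)) = -56.98 - j94.09 V
Step 2 — Sum components: V_total = 40.47 - j164.1 V.
Step 3 — Convert to polar: |V_total| = 169 V, ∠V_total = -76.1°.

V_total = 169∠-76.1° V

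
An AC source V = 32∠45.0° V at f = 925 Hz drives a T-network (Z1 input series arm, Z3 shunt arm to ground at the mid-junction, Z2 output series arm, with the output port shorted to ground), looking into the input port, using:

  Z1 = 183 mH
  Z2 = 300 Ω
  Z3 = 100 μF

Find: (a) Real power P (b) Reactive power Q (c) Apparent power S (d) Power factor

Step 1 — Angular frequency: ω = 2π·f = 2π·925 = 5812 rad/s.
Step 2 — Component impedances:
  Z1: Z = jωL = j·5812·0.183 = 0 + j1064 Ω
  Z2: Z = R = 300 Ω
  Z3: Z = 1/(jωC) = -j/(ω·C) = 0 - j1.721 Ω
Step 3 — With the output port shorted to ground, the output series arm Z2 runs from the junction to ground; the shunt arm Z3 also runs from the junction to ground. They appear in parallel: Z3 || Z2 = 0.009868 - j1.721 Ω.
Step 4 — Series with input arm Z1: Z_in = Z1 + (Z3 || Z2) = 0.009868 + j1062 Ω = 1062∠90.0° Ω.
Step 5 — Source phasor: V = 32∠45.0° V = 22.63 + j22.63 V.
Step 6 — Current: I = V / Z = 0.02131 - j0.02131 A = 0.03014∠-45.0° A.
Step 7 — Complex power: S = V·I* = 8.962e-06 + j0.9643 VA.
Step 8 — Real power: P = Re(S) = 8.962e-06 W.
Step 9 — Reactive power: Q = Im(S) = 0.9643 VAR.
Step 10 — Apparent power: |S| = 0.9643 VA.
Step 11 — Power factor: PF = P/|S| = 9.293e-06 (lagging).

(a) P = 8.962e-06 W  (b) Q = 0.9643 VAR  (c) S = 0.9643 VA  (d) PF = 9.293e-06 (lagging)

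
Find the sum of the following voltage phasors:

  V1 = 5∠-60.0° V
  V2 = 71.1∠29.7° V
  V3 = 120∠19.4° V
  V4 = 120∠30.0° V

Step 1 — Convert each phasor to rectangular form:
  V1 = 5·(cos(-60.0°) + j·sin(-60.0°)) = 2.5 - j4.33 V
  V2 = 71.1·(cos(29.7°) + j·sin(29.7°)) = 61.76 + j35.23 V
  V3 = 120·(cos(19.4°) + j·sin(19.4°)) = 113.2 + j39.86 V
  V4 = 120·(cos(30.0°) + j·sin(30.0°)) = 103.9 + j60 V
Step 2 — Sum components: V_total = 281.4 + j130.8 V.
Step 3 — Convert to polar: |V_total| = 310.3 V, ∠V_total = 24.9°.

V_total = 310.3∠24.9° V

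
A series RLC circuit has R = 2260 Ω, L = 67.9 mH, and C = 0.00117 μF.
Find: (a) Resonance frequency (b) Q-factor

Step 1 — Resonance condition Im(Z)=0 gives ω₀ = 1/√(LC).
Step 2 — ω₀ = 1/√(0.0679·1.17e-09) = 1.122e+05 rad/s.
Step 3 — f₀ = ω₀/(2π) = 1.786e+04 Hz.
Step 4 — Series Q: Q = ω₀L/R = 1.122e+05·0.0679/2260 = 3.371.

(a) f₀ = 1.786e+04 Hz  (b) Q = 3.371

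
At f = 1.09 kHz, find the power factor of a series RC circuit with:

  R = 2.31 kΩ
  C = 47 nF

Step 1 — Angular frequency: ω = 2π·f = 2π·1090 = 6849 rad/s.
Step 2 — Component impedances:
  R: Z = R = 2310 Ω
  C: Z = 1/(jωC) = -j/(ω·C) = 0 - j3107 Ω
Step 3 — Series combination: Z_total = R + C = 2310 - j3107 Ω = 3871∠-53.4° Ω.
Step 4 — Power factor: PF = cos(φ) = Re(Z)/|Z| = 2310/3871 = 0.5967.
Step 5 — Type: Im(Z) = -3107 ⇒ leading (phase φ = -53.4°).

PF = 0.5967 (leading, φ = -53.4°)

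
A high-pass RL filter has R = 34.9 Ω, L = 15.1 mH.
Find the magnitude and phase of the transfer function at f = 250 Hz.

Step 1 — Angular frequency: ω = 2π·250 = 1571 rad/s.
Step 2 — Transfer function: H(jω) = jωL/(R + jωL).
Step 3 — Numerator jωL = j·23.72; denominator R + jωL = 34.9 + j23.72.
Step 4 — H = 0.316 + j0.4649.
Step 5 — Magnitude: |H| = 0.5621 (-5.0 dB); phase: φ = 55.8°.

|H| = 0.5621 (-5.0 dB), φ = 55.8°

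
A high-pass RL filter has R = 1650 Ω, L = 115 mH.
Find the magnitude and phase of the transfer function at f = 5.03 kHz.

Step 1 — Angular frequency: ω = 2π·5030 = 3.16e+04 rad/s.
Step 2 — Transfer function: H(jω) = jωL/(R + jωL).
Step 3 — Numerator jωL = j·3635; denominator R + jωL = 1650 + j3635.
Step 4 — H = 0.8291 + j0.3764.
Step 5 — Magnitude: |H| = 0.9106 (-0.8 dB); phase: φ = 24.4°.

|H| = 0.9106 (-0.8 dB), φ = 24.4°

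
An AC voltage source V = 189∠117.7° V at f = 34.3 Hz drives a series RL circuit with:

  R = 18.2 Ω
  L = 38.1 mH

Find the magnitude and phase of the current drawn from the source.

Step 1 — Angular frequency: ω = 2π·f = 2π·34.3 = 215.5 rad/s.
Step 2 — Component impedances:
  R: Z = R = 18.2 Ω
  L: Z = jωL = j·215.5·0.0381 = 0 + j8.211 Ω
Step 3 — Series combination: Z_total = R + L = 18.2 + j8.211 Ω = 19.97∠24.3° Ω.
Step 4 — Source phasor: V = 189∠117.7° V = -87.86 + j167.3 V.
Step 5 — Ohm's law: I = V / Z_total = (-87.86 + j167.3) / (18.2 + j8.211) = -0.5642 + j9.449 A.
Step 6 — Convert to polar: |I| = 9.466 A, ∠I = 93.4°.

I = 9.466∠93.4° A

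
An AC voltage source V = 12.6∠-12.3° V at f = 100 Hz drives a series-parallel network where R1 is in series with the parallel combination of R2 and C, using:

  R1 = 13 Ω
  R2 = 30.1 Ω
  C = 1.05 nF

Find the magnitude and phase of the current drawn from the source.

Step 1 — Angular frequency: ω = 2π·f = 2π·100 = 628.3 rad/s.
Step 2 — Component impedances:
  R1: Z = R = 13 Ω
  R2: Z = R = 30.1 Ω
  C: Z = 1/(jωC) = -j/(ω·C) = 0 - j1.516e+06 Ω
Step 3 — Parallel branch: R2 || C = 1/(1/R2 + 1/C) = 30.1 - j0.0005977 Ω.
Step 4 — Series with R1: Z_total = R1 + (R2 || C) = 43.1 - j0.0005977 Ω = 43.1∠-0.0° Ω.
Step 5 — Source phasor: V = 12.6∠-12.3° V = 12.31 - j2.684 V.
Step 6 — Ohm's law: I = V / Z_total = (12.31 - j2.684) / (43.1 - j0.0005977) = 0.2856 - j0.06227 A.
Step 7 — Convert to polar: |I| = 0.2923 A, ∠I = -12.3°.

I = 0.2923∠-12.3° A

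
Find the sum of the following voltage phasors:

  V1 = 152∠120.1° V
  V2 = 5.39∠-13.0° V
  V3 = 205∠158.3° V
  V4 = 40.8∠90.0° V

Step 1 — Convert each phasor to rectangular form:
  V1 = 152·(cos(120.1°) + j·sin(120.1°)) = -76.23 + j131.5 V
  V2 = 5.39·(cos(-13.0°) + j·sin(-13.0°)) = 5.252 - j1.212 V
  V3 = 205·(cos(158.3°) + j·sin(158.3°)) = -190.5 + j75.8 V
  V4 = 40.8·(cos(90.0°) + j·sin(90.0°)) = 0 + j40.8 V
Step 2 — Sum components: V_total = -261.4 + j246.9 V.
Step 3 — Convert to polar: |V_total| = 359.6 V, ∠V_total = 136.6°.

V_total = 359.6∠136.6° V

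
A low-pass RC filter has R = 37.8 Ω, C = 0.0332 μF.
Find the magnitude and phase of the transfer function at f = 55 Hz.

Step 1 — Angular frequency: ω = 2π·55 = 345.6 rad/s.
Step 2 — Transfer function: H(jω) = 1/(1 + jωRC).
Step 3 — Denominator: 1 + jωRC = 1 + j·345.6·37.8·3.32e-08 = 1 + j0.0004337.
Step 4 — H = 1 - j0.0004337.
Step 5 — Magnitude: |H| = 1 (-0.0 dB); phase: φ = -0.0°.

|H| = 1 (-0.0 dB), φ = -0.0°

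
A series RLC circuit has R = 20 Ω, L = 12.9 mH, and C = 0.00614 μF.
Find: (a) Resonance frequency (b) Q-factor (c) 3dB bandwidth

Step 1 — Resonance: ω₀ = 1/√(LC) = 1/√(0.0129·6.14e-09) = 1.124e+05 rad/s.
Step 2 — f₀ = ω₀/(2π) = 1.788e+04 Hz.
Step 3 — Series Q: Q = ω₀L/R = 1.124e+05·0.0129/20 = 72.47.
Step 4 — Bandwidth: Δω = ω₀/Q = 1550 rad/s; BW = Δω/(2π) = 246.8 Hz.

(a) f₀ = 1.788e+04 Hz  (b) Q = 72.47  (c) BW = 246.8 Hz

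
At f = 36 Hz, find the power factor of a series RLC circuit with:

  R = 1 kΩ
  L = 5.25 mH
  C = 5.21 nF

Step 1 — Angular frequency: ω = 2π·f = 2π·36 = 226.2 rad/s.
Step 2 — Component impedances:
  R: Z = R = 1000 Ω
  L: Z = jωL = j·226.2·0.00525 = 0 + j1.188 Ω
  C: Z = 1/(jωC) = -j/(ω·C) = 0 - j8.486e+05 Ω
Step 3 — Series combination: Z_total = R + L + C = 1000 - j8.486e+05 Ω = 8.486e+05∠-89.9° Ω.
Step 4 — Power factor: PF = cos(φ) = Re(Z)/|Z| = 1000/8.486e+05 = 0.001178.
Step 5 — Type: Im(Z) = -8.486e+05 ⇒ leading (phase φ = -89.9°).

PF = 0.001178 (leading, φ = -89.9°)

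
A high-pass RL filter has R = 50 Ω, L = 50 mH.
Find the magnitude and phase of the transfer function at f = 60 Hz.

Step 1 — Angular frequency: ω = 2π·60 = 377 rad/s.
Step 2 — Transfer function: H(jω) = jωL/(R + jωL).
Step 3 — Numerator jωL = j·18.85; denominator R + jωL = 50 + j18.85.
Step 4 — H = 0.1244 + j0.3301.
Step 5 — Magnitude: |H| = 0.3528 (-9.1 dB); phase: φ = 69.3°.

|H| = 0.3528 (-9.1 dB), φ = 69.3°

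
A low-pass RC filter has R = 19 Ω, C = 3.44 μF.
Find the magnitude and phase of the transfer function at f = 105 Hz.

Step 1 — Angular frequency: ω = 2π·105 = 659.7 rad/s.
Step 2 — Transfer function: H(jω) = 1/(1 + jωRC).
Step 3 — Denominator: 1 + jωRC = 1 + j·659.7·19·3.44e-06 = 1 + j0.04312.
Step 4 — H = 0.9981 - j0.04304.
Step 5 — Magnitude: |H| = 0.9991 (-0.0 dB); phase: φ = -2.5°.

|H| = 0.9991 (-0.0 dB), φ = -2.5°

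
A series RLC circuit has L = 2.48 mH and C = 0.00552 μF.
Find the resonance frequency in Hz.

Step 1 — Resonance condition Im(Z)=0 gives ω₀ = 1/√(LC).
Step 2 — ω₀ = 1/√(0.00248·5.52e-09) = 2.703e+05 rad/s.
Step 3 — f₀ = ω₀/(2π) = 4.302e+04 Hz.

f₀ = 4.302e+04 Hz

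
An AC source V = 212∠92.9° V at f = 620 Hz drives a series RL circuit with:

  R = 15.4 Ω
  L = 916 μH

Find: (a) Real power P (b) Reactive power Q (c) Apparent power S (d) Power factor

Step 1 — Angular frequency: ω = 2π·f = 2π·620 = 3896 rad/s.
Step 2 — Component impedances:
  R: Z = R = 15.4 Ω
  L: Z = jωL = j·3896·0.000916 = 0 + j3.568 Ω
Step 3 — Series combination: Z_total = R + L = 15.4 + j3.568 Ω = 15.81∠13.0° Ω.
Step 4 — Source phasor: V = 212∠92.9° V = -10.73 + j211.7 V.
Step 5 — Current: I = V / Z = 2.362 + j13.2 A = 13.41∠79.9° A.
Step 6 — Complex power: S = V·I* = 2770 + j641.8 VA.
Step 7 — Real power: P = Re(S) = 2770 W.
Step 8 — Reactive power: Q = Im(S) = 641.8 VAR.
Step 9 — Apparent power: |S| = 2843 VA.
Step 10 — Power factor: PF = P/|S| = 0.9742 (lagging).

(a) P = 2770 W  (b) Q = 641.8 VAR  (c) S = 2843 VA  (d) PF = 0.9742 (lagging)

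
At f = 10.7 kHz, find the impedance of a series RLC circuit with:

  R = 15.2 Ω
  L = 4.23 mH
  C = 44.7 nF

Step 1 — Angular frequency: ω = 2π·f = 2π·1.07e+04 = 6.723e+04 rad/s.
Step 2 — Component impedances:
  R: Z = R = 15.2 Ω
  L: Z = jωL = j·6.723e+04·0.00423 = 0 + j284.4 Ω
  C: Z = 1/(jωC) = -j/(ω·C) = 0 - j332.8 Ω
Step 3 — Series combination: Z_total = R + L + C = 15.2 - j48.37 Ω = 50.71∠-72.6° Ω.

Z = 15.2 - j48.37 Ω = 50.71∠-72.6° Ω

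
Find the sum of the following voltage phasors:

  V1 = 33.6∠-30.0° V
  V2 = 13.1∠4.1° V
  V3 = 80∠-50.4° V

Step 1 — Convert each phasor to rectangular form:
  V1 = 33.6·(cos(-30.0°) + j·sin(-30.0°)) = 29.1 - j16.8 V
  V2 = 13.1·(cos(4.1°) + j·sin(4.1°)) = 13.07 + j0.9366 V
  V3 = 80·(cos(-50.4°) + j·sin(-50.4°)) = 50.99 - j61.64 V
Step 2 — Sum components: V_total = 93.16 - j77.5 V.
Step 3 — Convert to polar: |V_total| = 121.2 V, ∠V_total = -39.8°.

V_total = 121.2∠-39.8° V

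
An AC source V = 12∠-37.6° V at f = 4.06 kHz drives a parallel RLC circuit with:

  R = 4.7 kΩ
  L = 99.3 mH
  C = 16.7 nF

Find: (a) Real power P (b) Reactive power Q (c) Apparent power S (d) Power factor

Step 1 — Angular frequency: ω = 2π·f = 2π·4060 = 2.551e+04 rad/s.
Step 2 — Component impedances:
  R: Z = R = 4700 Ω
  L: Z = jωL = j·2.551e+04·0.0993 = 0 + j2533 Ω
  C: Z = 1/(jωC) = -j/(ω·C) = 0 - j2347 Ω
Step 3 — Parallel combination: 1/Z_total = 1/R + 1/L + 1/C; Z_total = 4601 - j675.6 Ω = 4650∠-8.4° Ω.
Step 4 — Source phasor: V = 12∠-37.6° V = 9.507 - j7.322 V.
Step 5 — Current: I = V / Z = 0.002252 - j0.001261 A = 0.002581∠-29.2° A.
Step 6 — Complex power: S = V·I* = 0.03064 - j0.004499 VA.
Step 7 — Real power: P = Re(S) = 0.03064 W.
Step 8 — Reactive power: Q = Im(S) = -0.004499 VAR.
Step 9 — Apparent power: |S| = 0.03097 VA.
Step 10 — Power factor: PF = P/|S| = 0.9894 (leading).

(a) P = 0.03064 W  (b) Q = -0.004499 VAR  (c) S = 0.03097 VA  (d) PF = 0.9894 (leading)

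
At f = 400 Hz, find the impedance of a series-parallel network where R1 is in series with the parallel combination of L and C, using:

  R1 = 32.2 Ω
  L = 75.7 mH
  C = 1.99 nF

Step 1 — Angular frequency: ω = 2π·f = 2π·400 = 2513 rad/s.
Step 2 — Component impedances:
  R1: Z = R = 32.2 Ω
  L: Z = jωL = j·2513·0.0757 = 0 + j190.3 Ω
  C: Z = 1/(jωC) = -j/(ω·C) = 0 - j1.999e+05 Ω
Step 3 — Parallel branch: L || C = 1/(1/L + 1/C) = 0 + j190.4 Ω.
Step 4 — Series with R1: Z_total = R1 + (L || C) = 32.2 + j190.4 Ω = 193.1∠80.4° Ω.

Z = 32.2 + j190.4 Ω = 193.1∠80.4° Ω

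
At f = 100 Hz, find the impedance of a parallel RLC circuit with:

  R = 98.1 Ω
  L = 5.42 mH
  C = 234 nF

Step 1 — Angular frequency: ω = 2π·f = 2π·100 = 628.3 rad/s.
Step 2 — Component impedances:
  R: Z = R = 98.1 Ω
  L: Z = jωL = j·628.3·0.00542 = 0 + j3.405 Ω
  C: Z = 1/(jωC) = -j/(ω·C) = 0 - j6801 Ω
Step 3 — Parallel combination: 1/Z_total = 1/R + 1/L + 1/C; Z_total = 0.1182 + j3.403 Ω = 3.405∠88.0° Ω.

Z = 0.1182 + j3.403 Ω = 3.405∠88.0° Ω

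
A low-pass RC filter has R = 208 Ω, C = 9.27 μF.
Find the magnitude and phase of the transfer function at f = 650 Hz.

Step 1 — Angular frequency: ω = 2π·650 = 4084 rad/s.
Step 2 — Transfer function: H(jω) = 1/(1 + jωRC).
Step 3 — Denominator: 1 + jωRC = 1 + j·4084·208·9.27e-06 = 1 + j7.875.
Step 4 — H = 0.01587 - j0.125.
Step 5 — Magnitude: |H| = 0.126 (-18.0 dB); phase: φ = -82.8°.

|H| = 0.126 (-18.0 dB), φ = -82.8°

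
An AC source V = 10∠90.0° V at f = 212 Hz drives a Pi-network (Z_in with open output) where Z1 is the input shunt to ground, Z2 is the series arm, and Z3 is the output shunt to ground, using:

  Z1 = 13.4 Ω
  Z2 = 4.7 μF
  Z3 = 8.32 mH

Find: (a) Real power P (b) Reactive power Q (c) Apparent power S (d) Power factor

Step 1 — Angular frequency: ω = 2π·f = 2π·212 = 1332 rad/s.
Step 2 — Component impedances:
  Z1: Z = R = 13.4 Ω
  Z2: Z = 1/(jωC) = -j/(ω·C) = 0 - j159.7 Ω
  Z3: Z = jωL = j·1332·0.00832 = 0 + j11.08 Ω
Step 3 — With open output, the series arm Z2 and the output shunt Z3 appear in series to ground: Z2 + Z3 = 0 - j148.6 Ω.
Step 4 — Parallel with input shunt Z1: Z_in = Z1 || (Z2 + Z3) = 13.29 - j1.198 Ω = 13.35∠-5.2° Ω.
Step 5 — Source phasor: V = 10∠90.0° V = 0 + j10 V.
Step 6 — Current: I = V / Z = -0.06727 + j0.7463 A = 0.7493∠95.2° A.
Step 7 — Complex power: S = V·I* = 7.463 - j0.6727 VA.
Step 8 — Real power: P = Re(S) = 7.463 W.
Step 9 — Reactive power: Q = Im(S) = -0.6727 VAR.
Step 10 — Apparent power: |S| = 7.493 VA.
Step 11 — Power factor: PF = P/|S| = 0.996 (leading).

(a) P = 7.463 W  (b) Q = -0.6727 VAR  (c) S = 7.493 VA  (d) PF = 0.996 (leading)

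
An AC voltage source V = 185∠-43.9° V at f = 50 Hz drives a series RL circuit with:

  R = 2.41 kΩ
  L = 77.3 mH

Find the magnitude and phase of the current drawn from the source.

Step 1 — Angular frequency: ω = 2π·f = 2π·50 = 314.2 rad/s.
Step 2 — Component impedances:
  R: Z = R = 2410 Ω
  L: Z = jωL = j·314.2·0.0773 = 0 + j24.28 Ω
Step 3 — Series combination: Z_total = R + L = 2410 + j24.28 Ω = 2410∠0.6° Ω.
Step 4 — Source phasor: V = 185∠-43.9° V = 133.3 - j128.3 V.
Step 5 — Ohm's law: I = V / Z_total = (133.3 - j128.3) / (2410 + j24.28) = 0.05477 - j0.05378 A.
Step 6 — Convert to polar: |I| = 0.07676 A, ∠I = -44.5°.

I = 0.07676∠-44.5° A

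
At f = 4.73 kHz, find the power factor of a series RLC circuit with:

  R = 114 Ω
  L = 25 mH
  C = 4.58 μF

Step 1 — Angular frequency: ω = 2π·f = 2π·4730 = 2.972e+04 rad/s.
Step 2 — Component impedances:
  R: Z = R = 114 Ω
  L: Z = jωL = j·2.972e+04·0.025 = 0 + j743 Ω
  C: Z = 1/(jωC) = -j/(ω·C) = 0 - j7.347 Ω
Step 3 — Series combination: Z_total = R + L + C = 114 + j735.6 Ω = 744.4∠81.2° Ω.
Step 4 — Power factor: PF = cos(φ) = Re(Z)/|Z| = 114/744.4 = 0.1531.
Step 5 — Type: Im(Z) = 735.6 ⇒ lagging (phase φ = 81.2°).

PF = 0.1531 (lagging, φ = 81.2°)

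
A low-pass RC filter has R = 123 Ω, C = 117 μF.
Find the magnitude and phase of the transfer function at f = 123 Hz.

Step 1 — Angular frequency: ω = 2π·123 = 772.8 rad/s.
Step 2 — Transfer function: H(jω) = 1/(1 + jωRC).
Step 3 — Denominator: 1 + jωRC = 1 + j·772.8·123·0.000117 = 1 + j11.12.
Step 4 — H = 0.00802 - j0.08919.
Step 5 — Magnitude: |H| = 0.08955 (-21.0 dB); phase: φ = -84.9°.

|H| = 0.08955 (-21.0 dB), φ = -84.9°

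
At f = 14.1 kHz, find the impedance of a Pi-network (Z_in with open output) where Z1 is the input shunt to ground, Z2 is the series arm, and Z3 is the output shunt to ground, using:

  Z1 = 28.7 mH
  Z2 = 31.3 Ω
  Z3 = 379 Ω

Step 1 — Angular frequency: ω = 2π·f = 2π·1.41e+04 = 8.859e+04 rad/s.
Step 2 — Component impedances:
  Z1: Z = jωL = j·8.859e+04·0.0287 = 0 + j2543 Ω
  Z2: Z = R = 31.3 Ω
  Z3: Z = R = 379 Ω
Step 3 — With open output, the series arm Z2 and the output shunt Z3 appear in series to ground: Z2 + Z3 = 410.3 Ω.
Step 4 — Parallel with input shunt Z1: Z_in = Z1 || (Z2 + Z3) = 399.9 + j64.53 Ω = 405.1∠9.2° Ω.

Z = 399.9 + j64.53 Ω = 405.1∠9.2° Ω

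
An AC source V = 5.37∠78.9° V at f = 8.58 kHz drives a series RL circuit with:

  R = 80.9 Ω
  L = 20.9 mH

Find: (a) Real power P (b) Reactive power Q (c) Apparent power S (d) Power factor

Step 1 — Angular frequency: ω = 2π·f = 2π·8580 = 5.391e+04 rad/s.
Step 2 — Component impedances:
  R: Z = R = 80.9 Ω
  L: Z = jωL = j·5.391e+04·0.0209 = 0 + j1127 Ω
Step 3 — Series combination: Z_total = R + L = 80.9 + j1127 Ω = 1130∠85.9° Ω.
Step 4 — Source phasor: V = 5.37∠78.9° V = 1.034 + j5.27 V.
Step 5 — Current: I = V / Z = 0.004718 - j0.0005788 A = 0.004754∠-7.0° A.
Step 6 — Complex power: S = V·I* = 0.001828 + j0.02546 VA.
Step 7 — Real power: P = Re(S) = 0.001828 W.
Step 8 — Reactive power: Q = Im(S) = 0.02546 VAR.
Step 9 — Apparent power: |S| = 0.02553 VA.
Step 10 — Power factor: PF = P/|S| = 0.07162 (lagging).

(a) P = 0.001828 W  (b) Q = 0.02546 VAR  (c) S = 0.02553 VA  (d) PF = 0.07162 (lagging)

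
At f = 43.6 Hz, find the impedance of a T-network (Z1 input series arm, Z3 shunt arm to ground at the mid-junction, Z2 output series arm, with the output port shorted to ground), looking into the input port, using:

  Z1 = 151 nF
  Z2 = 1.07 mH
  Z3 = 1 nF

Step 1 — Angular frequency: ω = 2π·f = 2π·43.6 = 273.9 rad/s.
Step 2 — Component impedances:
  Z1: Z = 1/(jωC) = -j/(ω·C) = 0 - j2.417e+04 Ω
  Z2: Z = jωL = j·273.9·0.00107 = 0 + j0.2931 Ω
  Z3: Z = 1/(jωC) = -j/(ω·C) = 0 - j3.65e+06 Ω
Step 3 — With the output port shorted to ground, the output series arm Z2 runs from the junction to ground; the shunt arm Z3 also runs from the junction to ground. They appear in parallel: Z3 || Z2 = 0 + j0.2931 Ω.
Step 4 — Series with input arm Z1: Z_in = Z1 + (Z3 || Z2) = 0 - j2.417e+04 Ω = 2.417e+04∠-90.0° Ω.

Z = 0 - j2.417e+04 Ω = 2.417e+04∠-90.0° Ω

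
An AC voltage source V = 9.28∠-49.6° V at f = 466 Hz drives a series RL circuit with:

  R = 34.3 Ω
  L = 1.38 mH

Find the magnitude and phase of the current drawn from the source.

Step 1 — Angular frequency: ω = 2π·f = 2π·466 = 2928 rad/s.
Step 2 — Component impedances:
  R: Z = R = 34.3 Ω
  L: Z = jωL = j·2928·0.00138 = 0 + j4.041 Ω
Step 3 — Series combination: Z_total = R + L = 34.3 + j4.041 Ω = 34.54∠6.7° Ω.
Step 4 — Source phasor: V = 9.28∠-49.6° V = 6.015 - j7.067 V.
Step 5 — Ohm's law: I = V / Z_total = (6.015 - j7.067) / (34.3 + j4.041) = 0.149 - j0.2236 A.
Step 6 — Convert to polar: |I| = 0.2687 A, ∠I = -56.3°.

I = 0.2687∠-56.3° A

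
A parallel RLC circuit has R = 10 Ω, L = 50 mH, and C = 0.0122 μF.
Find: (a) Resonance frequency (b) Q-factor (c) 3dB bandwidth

Step 1 — Resonance: ω₀ = 1/√(LC) = 1/√(0.05·1.22e-08) = 4.049e+04 rad/s.
Step 2 — f₀ = ω₀/(2π) = 6444 Hz.
Step 3 — Parallel Q: Q = R/(ω₀L) = 10/(4.049e+04·0.05) = 0.00494.
Step 4 — Bandwidth: Δω = ω₀/Q = 8.197e+06 rad/s; BW = Δω/(2π) = 1.305e+06 Hz.

(a) f₀ = 6444 Hz  (b) Q = 0.00494  (c) BW = 1.305e+06 Hz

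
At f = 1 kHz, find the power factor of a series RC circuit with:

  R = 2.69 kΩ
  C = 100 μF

Step 1 — Angular frequency: ω = 2π·f = 2π·1000 = 6283 rad/s.
Step 2 — Component impedances:
  R: Z = R = 2690 Ω
  C: Z = 1/(jωC) = -j/(ω·C) = 0 - j1.592 Ω
Step 3 — Series combination: Z_total = R + C = 2690 - j1.592 Ω = 2690∠-0.0° Ω.
Step 4 — Power factor: PF = cos(φ) = Re(Z)/|Z| = 2690/2690 = 1.
Step 5 — Type: Im(Z) = -1.592 ⇒ leading (phase φ = -0.0°).

PF = 1 (leading, φ = -0.0°)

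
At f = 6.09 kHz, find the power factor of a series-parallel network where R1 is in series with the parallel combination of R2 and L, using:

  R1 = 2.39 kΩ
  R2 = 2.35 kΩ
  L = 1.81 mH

Step 1 — Angular frequency: ω = 2π·f = 2π·6090 = 3.826e+04 rad/s.
Step 2 — Component impedances:
  R1: Z = R = 2390 Ω
  R2: Z = R = 2350 Ω
  L: Z = jωL = j·3.826e+04·0.00181 = 0 + j69.26 Ω
Step 3 — Parallel branch: R2 || L = 1/(1/R2 + 1/L) = 2.039 + j69.2 Ω.
Step 4 — Series with R1: Z_total = R1 + (R2 || L) = 2392 + j69.2 Ω = 2393∠1.7° Ω.
Step 5 — Power factor: PF = cos(φ) = Re(Z)/|Z| = 2392/2393 = 0.9996.
Step 6 — Type: Im(Z) = 69.2 ⇒ lagging (phase φ = 1.7°).

PF = 0.9996 (lagging, φ = 1.7°)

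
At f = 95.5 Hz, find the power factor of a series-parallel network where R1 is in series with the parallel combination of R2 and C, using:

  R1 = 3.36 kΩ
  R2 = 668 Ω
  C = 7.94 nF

Step 1 — Angular frequency: ω = 2π·f = 2π·95.5 = 600 rad/s.
Step 2 — Component impedances:
  R1: Z = R = 3360 Ω
  R2: Z = R = 668 Ω
  C: Z = 1/(jωC) = -j/(ω·C) = 0 - j2.099e+05 Ω
Step 3 — Parallel branch: R2 || C = 1/(1/R2 + 1/C) = 668 - j2.126 Ω.
Step 4 — Series with R1: Z_total = R1 + (R2 || C) = 4028 - j2.126 Ω = 4028∠-0.0° Ω.
Step 5 — Power factor: PF = cos(φ) = Re(Z)/|Z| = 4028/4028 = 1.
Step 6 — Type: Im(Z) = -2.126 ⇒ leading (phase φ = -0.0°).

PF = 1 (leading, φ = -0.0°)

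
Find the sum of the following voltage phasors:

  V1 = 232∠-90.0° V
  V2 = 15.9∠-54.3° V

Step 1 — Convert each phasor to rectangular form:
  V1 = 232·(cos(-90.0°) + j·sin(-90.0°)) = 0 - j232 V
  V2 = 15.9·(cos(-54.3°) + j·sin(-54.3°)) = 9.278 - j12.91 V
Step 2 — Sum components: V_total = 9.278 - j244.9 V.
Step 3 — Convert to polar: |V_total| = 245.1 V, ∠V_total = -87.8°.

V_total = 245.1∠-87.8° V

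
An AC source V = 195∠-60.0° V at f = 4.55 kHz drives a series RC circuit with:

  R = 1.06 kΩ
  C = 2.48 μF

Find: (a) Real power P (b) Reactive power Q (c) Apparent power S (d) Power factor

Step 1 — Angular frequency: ω = 2π·f = 2π·4550 = 2.859e+04 rad/s.
Step 2 — Component impedances:
  R: Z = R = 1060 Ω
  C: Z = 1/(jωC) = -j/(ω·C) = 0 - j14.1 Ω
Step 3 — Series combination: Z_total = R + C = 1060 - j14.1 Ω = 1060∠-0.8° Ω.
Step 4 — Source phasor: V = 195∠-60.0° V = 97.5 - j168.9 V.
Step 5 — Current: I = V / Z = 0.09408 - j0.1581 A = 0.1839∠-59.2° A.
Step 6 — Complex power: S = V·I* = 35.87 - j0.4772 VA.
Step 7 — Real power: P = Re(S) = 35.87 W.
Step 8 — Reactive power: Q = Im(S) = -0.4772 VAR.
Step 9 — Apparent power: |S| = 35.87 VA.
Step 10 — Power factor: PF = P/|S| = 0.9999 (leading).

(a) P = 35.87 W  (b) Q = -0.4772 VAR  (c) S = 35.87 VA  (d) PF = 0.9999 (leading)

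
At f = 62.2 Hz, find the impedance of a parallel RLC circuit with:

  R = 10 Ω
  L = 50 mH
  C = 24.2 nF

Step 1 — Angular frequency: ω = 2π·f = 2π·62.2 = 390.8 rad/s.
Step 2 — Component impedances:
  R: Z = R = 10 Ω
  L: Z = jωL = j·390.8·0.05 = 0 + j19.54 Ω
  C: Z = 1/(jωC) = -j/(ω·C) = 0 - j1.057e+05 Ω
Step 3 — Parallel combination: 1/Z_total = 1/R + 1/L + 1/C; Z_total = 7.925 + j4.055 Ω = 8.902∠27.1° Ω.

Z = 7.925 + j4.055 Ω = 8.902∠27.1° Ω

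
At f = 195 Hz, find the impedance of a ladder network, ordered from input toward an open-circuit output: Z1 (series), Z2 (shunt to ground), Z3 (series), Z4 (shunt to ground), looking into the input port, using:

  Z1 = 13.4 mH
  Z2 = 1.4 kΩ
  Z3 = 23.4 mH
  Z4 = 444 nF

Step 1 — Angular frequency: ω = 2π·f = 2π·195 = 1225 rad/s.
Step 2 — Component impedances:
  Z1: Z = jωL = j·1225·0.0134 = 0 + j16.42 Ω
  Z2: Z = R = 1400 Ω
  Z3: Z = jωL = j·1225·0.0234 = 0 + j28.67 Ω
  Z4: Z = 1/(jωC) = -j/(ω·C) = 0 - j1838 Ω
Step 3 — Ladder network (open output): work backward from the far end, alternating series and parallel combinations. Z_in = 875.8 - j661.1 Ω = 1097∠-37.0° Ω.

Z = 875.8 - j661.1 Ω = 1097∠-37.0° Ω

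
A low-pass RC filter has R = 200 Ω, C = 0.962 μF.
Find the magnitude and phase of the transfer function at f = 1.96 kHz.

Step 1 — Angular frequency: ω = 2π·1960 = 1.232e+04 rad/s.
Step 2 — Transfer function: H(jω) = 1/(1 + jωRC).
Step 3 — Denominator: 1 + jωRC = 1 + j·1.232e+04·200·9.62e-07 = 1 + j2.369.
Step 4 — H = 0.1512 - j0.3582.
Step 5 — Magnitude: |H| = 0.3888 (-8.2 dB); phase: φ = -67.1°.

|H| = 0.3888 (-8.2 dB), φ = -67.1°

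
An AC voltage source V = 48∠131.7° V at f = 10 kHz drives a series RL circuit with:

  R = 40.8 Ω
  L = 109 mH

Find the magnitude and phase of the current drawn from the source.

Step 1 — Angular frequency: ω = 2π·f = 2π·1e+04 = 6.283e+04 rad/s.
Step 2 — Component impedances:
  R: Z = R = 40.8 Ω
  L: Z = jωL = j·6.283e+04·0.109 = 0 + j6849 Ω
Step 3 — Series combination: Z_total = R + L = 40.8 + j6849 Ω = 6849∠89.7° Ω.
Step 4 — Source phasor: V = 48∠131.7° V = -31.93 + j35.84 V.
Step 5 — Ohm's law: I = V / Z_total = (-31.93 + j35.84) / (40.8 + j6849) = 0.005205 + j0.004693 A.
Step 6 — Convert to polar: |I| = 0.007009 A, ∠I = 42.0°.

I = 0.007009∠42.0° A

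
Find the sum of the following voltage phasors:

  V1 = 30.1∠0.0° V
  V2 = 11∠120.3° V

Step 1 — Convert each phasor to rectangular form:
  V1 = 30.1·(cos(0.0°) + j·sin(0.0°)) = 30.1 V
  V2 = 11·(cos(120.3°) + j·sin(120.3°)) = -5.55 + j9.497 V
Step 2 — Sum components: V_total = 24.55 + j9.497 V.
Step 3 — Convert to polar: |V_total| = 26.32 V, ∠V_total = 21.1°.

V_total = 26.32∠21.1° V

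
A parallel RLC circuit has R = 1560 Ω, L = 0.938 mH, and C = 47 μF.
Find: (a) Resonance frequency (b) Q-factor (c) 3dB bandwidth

Step 1 — Resonance: ω₀ = 1/√(LC) = 1/√(0.000938·4.7e-05) = 4763 rad/s.
Step 2 — f₀ = ω₀/(2π) = 758 Hz.
Step 3 — Parallel Q: Q = R/(ω₀L) = 1560/(4763·0.000938) = 349.2.
Step 4 — Bandwidth: Δω = ω₀/Q = 13.64 rad/s; BW = Δω/(2π) = 2.171 Hz.

(a) f₀ = 758 Hz  (b) Q = 349.2  (c) BW = 2.171 Hz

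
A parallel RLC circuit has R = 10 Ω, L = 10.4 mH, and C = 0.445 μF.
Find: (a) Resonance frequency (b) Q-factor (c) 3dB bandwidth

Step 1 — Resonance: ω₀ = 1/√(LC) = 1/√(0.0104·4.45e-07) = 1.47e+04 rad/s.
Step 2 — f₀ = ω₀/(2π) = 2340 Hz.
Step 3 — Parallel Q: Q = R/(ω₀L) = 10/(1.47e+04·0.0104) = 0.06541.
Step 4 — Bandwidth: Δω = ω₀/Q = 2.247e+05 rad/s; BW = Δω/(2π) = 3.577e+04 Hz.

(a) f₀ = 2340 Hz  (b) Q = 0.06541  (c) BW = 3.577e+04 Hz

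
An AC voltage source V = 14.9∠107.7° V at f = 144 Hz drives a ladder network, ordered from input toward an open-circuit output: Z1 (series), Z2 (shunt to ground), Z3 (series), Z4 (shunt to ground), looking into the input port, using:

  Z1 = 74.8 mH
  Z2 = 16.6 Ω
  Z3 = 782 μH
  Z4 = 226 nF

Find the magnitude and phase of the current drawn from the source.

Step 1 — Angular frequency: ω = 2π·f = 2π·144 = 904.8 rad/s.
Step 2 — Component impedances:
  Z1: Z = jωL = j·904.8·0.0748 = 0 + j67.68 Ω
  Z2: Z = R = 16.6 Ω
  Z3: Z = jωL = j·904.8·0.000782 = 0 + j0.7075 Ω
  Z4: Z = 1/(jωC) = -j/(ω·C) = 0 - j4890 Ω
Step 3 — Ladder network (open output): work backward from the far end, alternating series and parallel combinations. Z_in = 16.6 + j67.62 Ω = 69.63∠76.2° Ω.
Step 4 — Source phasor: V = 14.9∠107.7° V = -4.53 + j14.19 V.
Step 5 — Ohm's law: I = V / Z_total = (-4.53 + j14.19) / (16.6 + j67.62) = 0.1825 + j0.1118 A.
Step 6 — Convert to polar: |I| = 0.214 A, ∠I = 31.5°.

I = 0.214∠31.5° A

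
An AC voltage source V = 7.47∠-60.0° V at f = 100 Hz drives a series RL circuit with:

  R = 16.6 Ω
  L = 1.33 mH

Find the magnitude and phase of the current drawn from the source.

Step 1 — Angular frequency: ω = 2π·f = 2π·100 = 628.3 rad/s.
Step 2 — Component impedances:
  R: Z = R = 16.6 Ω
  L: Z = jωL = j·628.3·0.00133 = 0 + j0.8357 Ω
Step 3 — Series combination: Z_total = R + L = 16.6 + j0.8357 Ω = 16.62∠2.9° Ω.
Step 4 — Source phasor: V = 7.47∠-60.0° V = 3.735 - j6.469 V.
Step 5 — Ohm's law: I = V / Z_total = (3.735 - j6.469) / (16.6 + j0.8357) = 0.2049 - j0.4 A.
Step 6 — Convert to polar: |I| = 0.4494 A, ∠I = -62.9°.

I = 0.4494∠-62.9° A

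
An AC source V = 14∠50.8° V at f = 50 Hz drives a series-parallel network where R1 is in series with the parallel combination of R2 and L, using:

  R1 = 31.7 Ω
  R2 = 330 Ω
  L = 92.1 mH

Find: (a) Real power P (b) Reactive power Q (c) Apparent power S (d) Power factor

Step 1 — Angular frequency: ω = 2π·f = 2π·50 = 314.2 rad/s.
Step 2 — Component impedances:
  R1: Z = R = 31.7 Ω
  R2: Z = R = 330 Ω
  L: Z = jωL = j·314.2·0.0921 = 0 + j28.93 Ω
Step 3 — Parallel branch: R2 || L = 1/(1/R2 + 1/L) = 2.518 + j28.71 Ω.
Step 4 — Series with R1: Z_total = R1 + (R2 || L) = 34.22 + j28.71 Ω = 44.67∠40.0° Ω.
Step 5 — Source phasor: V = 14∠50.8° V = 8.848 + j10.85 V.
Step 6 — Current: I = V / Z = 0.3079 + j0.05872 A = 0.3134∠10.8° A.
Step 7 — Complex power: S = V·I* = 3.361 + j2.821 VA.
Step 8 — Real power: P = Re(S) = 3.361 W.
Step 9 — Reactive power: Q = Im(S) = 2.821 VAR.
Step 10 — Apparent power: |S| = 4.388 VA.
Step 11 — Power factor: PF = P/|S| = 0.766 (lagging).

(a) P = 3.361 W  (b) Q = 2.821 VAR  (c) S = 4.388 VA  (d) PF = 0.766 (lagging)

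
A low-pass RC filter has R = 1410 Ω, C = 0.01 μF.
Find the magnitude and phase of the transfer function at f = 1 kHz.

Step 1 — Angular frequency: ω = 2π·1000 = 6283 rad/s.
Step 2 — Transfer function: H(jω) = 1/(1 + jωRC).
Step 3 — Denominator: 1 + jωRC = 1 + j·6283·1410·1e-08 = 1 + j0.08859.
Step 4 — H = 0.9922 - j0.0879.
Step 5 — Magnitude: |H| = 0.9961 (-0.0 dB); phase: φ = -5.1°.

|H| = 0.9961 (-0.0 dB), φ = -5.1°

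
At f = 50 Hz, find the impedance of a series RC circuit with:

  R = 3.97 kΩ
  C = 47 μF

Step 1 — Angular frequency: ω = 2π·f = 2π·50 = 314.2 rad/s.
Step 2 — Component impedances:
  R: Z = R = 3970 Ω
  C: Z = 1/(jωC) = -j/(ω·C) = 0 - j67.73 Ω
Step 3 — Series combination: Z_total = R + C = 3970 - j67.73 Ω = 3971∠-1.0° Ω.

Z = 3970 - j67.73 Ω = 3971∠-1.0° Ω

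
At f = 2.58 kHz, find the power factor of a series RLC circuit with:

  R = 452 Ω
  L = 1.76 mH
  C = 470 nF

Step 1 — Angular frequency: ω = 2π·f = 2π·2580 = 1.621e+04 rad/s.
Step 2 — Component impedances:
  R: Z = R = 452 Ω
  L: Z = jωL = j·1.621e+04·0.00176 = 0 + j28.53 Ω
  C: Z = 1/(jωC) = -j/(ω·C) = 0 - j131.3 Ω
Step 3 — Series combination: Z_total = R + L + C = 452 - j102.7 Ω = 463.5∠-12.8° Ω.
Step 4 — Power factor: PF = cos(φ) = Re(Z)/|Z| = 452/463.53 = 0.9751.
Step 5 — Type: Im(Z) = -102.7 ⇒ leading (phase φ = -12.8°).

PF = 0.9751 (leading, φ = -12.8°)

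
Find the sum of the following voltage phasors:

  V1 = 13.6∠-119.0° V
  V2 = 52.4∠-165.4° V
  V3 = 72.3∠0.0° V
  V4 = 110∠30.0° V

Step 1 — Convert each phasor to rectangular form:
  V1 = 13.6·(cos(-119.0°) + j·sin(-119.0°)) = -6.593 - j11.89 V
  V2 = 52.4·(cos(-165.4°) + j·sin(-165.4°)) = -50.71 - j13.21 V
  V3 = 72.3·(cos(0.0°) + j·sin(0.0°)) = 72.3 V
  V4 = 110·(cos(30.0°) + j·sin(30.0°)) = 95.26 + j55 V
Step 2 — Sum components: V_total = 110.3 + j29.9 V.
Step 3 — Convert to polar: |V_total| = 114.2 V, ∠V_total = 15.2°.

V_total = 114.2∠15.2° V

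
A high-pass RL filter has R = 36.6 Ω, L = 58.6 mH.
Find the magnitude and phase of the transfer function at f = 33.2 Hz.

Step 1 — Angular frequency: ω = 2π·33.2 = 208.6 rad/s.
Step 2 — Transfer function: H(jω) = jωL/(R + jωL).
Step 3 — Numerator jωL = j·12.22; denominator R + jωL = 36.6 + j12.22.
Step 4 — H = 0.1004 + j0.3005.
Step 5 — Magnitude: |H| = 0.3168 (-10.0 dB); phase: φ = 71.5°.

|H| = 0.3168 (-10.0 dB), φ = 71.5°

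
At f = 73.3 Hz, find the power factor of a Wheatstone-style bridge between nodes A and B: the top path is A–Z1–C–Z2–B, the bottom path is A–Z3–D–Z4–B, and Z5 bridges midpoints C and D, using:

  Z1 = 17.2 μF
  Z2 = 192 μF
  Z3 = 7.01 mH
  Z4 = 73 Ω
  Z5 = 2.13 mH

Step 1 — Angular frequency: ω = 2π·f = 2π·73.3 = 460.6 rad/s.
Step 2 — Component impedances:
  Z1: Z = 1/(jωC) = -j/(ω·C) = 0 - j126.2 Ω
  Z2: Z = 1/(jωC) = -j/(ω·C) = 0 - j11.31 Ω
  Z3: Z = jωL = j·460.6·0.00701 = 0 + j3.229 Ω
  Z4: Z = R = 73 Ω
  Z5: Z = jωL = j·460.6·0.00213 = 0 + j0.981 Ω
Step 3 — Bridge requires nodal analysis (the Z5 bridge couples midpoints C and D, so the two paths cannot be reduced to a simple series/parallel combination). Setting node B to ground and injecting 1 A at node A, the 3-node admittance system at A, C, D solves to V_A = Z_AB = 1.423 - j6.753 Ω = 6.901∠-78.1° Ω.
Step 4 — Power factor: PF = cos(φ) = Re(Z)/|Z| = 1.423/6.901 = 0.2062.
Step 5 — Type: Im(Z) = -6.753 ⇒ leading (phase φ = -78.1°).

PF = 0.2062 (leading, φ = -78.1°)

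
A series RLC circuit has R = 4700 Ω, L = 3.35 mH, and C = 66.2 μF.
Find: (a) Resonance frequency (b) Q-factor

Step 1 — Resonance condition Im(Z)=0 gives ω₀ = 1/√(LC).
Step 2 — ω₀ = 1/√(0.00335·6.62e-05) = 2123 rad/s.
Step 3 — f₀ = ω₀/(2π) = 338 Hz.
Step 4 — Series Q: Q = ω₀L/R = 2123·0.00335/4700 = 0.001514.

(a) f₀ = 338 Hz  (b) Q = 0.001514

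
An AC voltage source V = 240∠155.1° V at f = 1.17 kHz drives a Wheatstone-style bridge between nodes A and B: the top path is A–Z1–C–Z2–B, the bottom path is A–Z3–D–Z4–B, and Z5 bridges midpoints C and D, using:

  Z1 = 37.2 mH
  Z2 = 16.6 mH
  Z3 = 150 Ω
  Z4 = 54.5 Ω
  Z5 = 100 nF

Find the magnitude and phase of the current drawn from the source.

Step 1 — Angular frequency: ω = 2π·f = 2π·1170 = 7351 rad/s.
Step 2 — Component impedances:
  Z1: Z = jωL = j·7351·0.0372 = 0 + j273.5 Ω
  Z2: Z = jωL = j·7351·0.0166 = 0 + j122 Ω
  Z3: Z = R = 150 Ω
  Z4: Z = R = 54.5 Ω
  Z5: Z = 1/(jωC) = -j/(ω·C) = 0 - j1360 Ω
Step 3 — Bridge requires nodal analysis (the Z5 bridge couples midpoints C and D, so the two paths cannot be reduced to a simple series/parallel combination). Setting node B to ground and injecting 1 A at node A, the 3-node admittance system at A, C, D solves to V_A = Z_AB = 161.4 + j83.41 Ω = 181.7∠27.3° Ω.
Step 4 — Source phasor: V = 240∠155.1° V = -217.7 + j101 V.
Step 5 — Ohm's law: I = V / Z_total = (-217.7 + j101) / (161.4 + j83.41) = -0.8092 + j1.044 A.
Step 6 — Convert to polar: |I| = 1.321 A, ∠I = 127.8°.

I = 1.321∠127.8° A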